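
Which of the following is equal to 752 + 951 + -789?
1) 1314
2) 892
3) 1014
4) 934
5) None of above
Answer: 5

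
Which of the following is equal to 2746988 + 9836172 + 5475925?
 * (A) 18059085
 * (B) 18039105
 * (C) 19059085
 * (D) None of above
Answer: A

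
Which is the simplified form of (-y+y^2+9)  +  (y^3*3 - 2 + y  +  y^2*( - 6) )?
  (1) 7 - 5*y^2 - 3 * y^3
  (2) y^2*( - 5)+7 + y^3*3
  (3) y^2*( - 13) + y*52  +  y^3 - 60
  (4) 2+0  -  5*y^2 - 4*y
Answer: 2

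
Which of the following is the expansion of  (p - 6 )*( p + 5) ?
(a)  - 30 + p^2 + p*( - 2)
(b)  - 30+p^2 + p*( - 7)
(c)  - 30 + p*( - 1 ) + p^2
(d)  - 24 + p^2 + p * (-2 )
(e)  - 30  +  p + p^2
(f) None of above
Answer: c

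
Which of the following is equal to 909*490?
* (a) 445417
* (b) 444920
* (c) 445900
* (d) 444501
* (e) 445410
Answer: e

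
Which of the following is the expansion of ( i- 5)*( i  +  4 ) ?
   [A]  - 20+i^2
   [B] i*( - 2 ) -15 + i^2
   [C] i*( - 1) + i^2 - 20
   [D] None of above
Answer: C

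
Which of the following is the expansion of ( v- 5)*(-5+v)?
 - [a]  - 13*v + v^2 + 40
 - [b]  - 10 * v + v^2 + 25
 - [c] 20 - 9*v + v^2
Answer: b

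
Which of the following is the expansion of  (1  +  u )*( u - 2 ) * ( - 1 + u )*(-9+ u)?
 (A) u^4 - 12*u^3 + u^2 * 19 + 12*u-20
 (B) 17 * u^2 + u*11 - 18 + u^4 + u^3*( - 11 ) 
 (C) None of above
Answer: B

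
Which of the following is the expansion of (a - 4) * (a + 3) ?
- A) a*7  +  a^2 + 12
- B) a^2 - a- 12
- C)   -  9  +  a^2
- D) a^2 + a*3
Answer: B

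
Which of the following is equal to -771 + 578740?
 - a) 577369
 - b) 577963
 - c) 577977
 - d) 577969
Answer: d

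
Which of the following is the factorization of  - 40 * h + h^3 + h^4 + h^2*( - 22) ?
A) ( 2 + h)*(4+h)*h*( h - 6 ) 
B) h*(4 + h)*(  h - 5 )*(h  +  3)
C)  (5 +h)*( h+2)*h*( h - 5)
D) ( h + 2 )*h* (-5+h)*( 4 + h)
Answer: D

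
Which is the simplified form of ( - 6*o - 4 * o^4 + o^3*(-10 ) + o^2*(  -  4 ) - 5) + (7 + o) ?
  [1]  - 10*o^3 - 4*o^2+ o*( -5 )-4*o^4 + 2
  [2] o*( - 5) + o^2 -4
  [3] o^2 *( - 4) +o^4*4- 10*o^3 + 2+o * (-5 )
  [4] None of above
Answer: 1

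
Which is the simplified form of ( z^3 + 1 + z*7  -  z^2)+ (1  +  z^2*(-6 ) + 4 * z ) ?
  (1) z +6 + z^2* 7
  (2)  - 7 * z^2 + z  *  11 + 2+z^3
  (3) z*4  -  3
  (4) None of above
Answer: 2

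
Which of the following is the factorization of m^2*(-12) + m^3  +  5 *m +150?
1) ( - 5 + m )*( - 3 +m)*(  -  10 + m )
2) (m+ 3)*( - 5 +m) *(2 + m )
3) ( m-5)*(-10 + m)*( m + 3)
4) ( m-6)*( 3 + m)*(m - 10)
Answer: 3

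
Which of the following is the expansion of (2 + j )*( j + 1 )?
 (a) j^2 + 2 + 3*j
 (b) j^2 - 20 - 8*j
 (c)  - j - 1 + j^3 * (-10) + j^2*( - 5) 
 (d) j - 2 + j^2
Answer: a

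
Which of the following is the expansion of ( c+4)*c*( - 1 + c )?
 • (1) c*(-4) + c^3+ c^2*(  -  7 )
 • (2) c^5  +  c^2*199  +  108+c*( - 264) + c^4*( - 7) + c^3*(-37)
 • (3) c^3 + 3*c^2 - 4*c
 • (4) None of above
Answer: 3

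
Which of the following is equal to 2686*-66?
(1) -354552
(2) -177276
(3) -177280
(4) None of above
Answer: 2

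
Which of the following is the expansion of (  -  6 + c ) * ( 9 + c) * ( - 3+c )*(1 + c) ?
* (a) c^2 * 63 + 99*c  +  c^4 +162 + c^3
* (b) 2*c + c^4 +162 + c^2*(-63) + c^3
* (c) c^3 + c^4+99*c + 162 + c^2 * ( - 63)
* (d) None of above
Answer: c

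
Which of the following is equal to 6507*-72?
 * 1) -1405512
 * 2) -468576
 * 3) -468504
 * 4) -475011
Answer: 3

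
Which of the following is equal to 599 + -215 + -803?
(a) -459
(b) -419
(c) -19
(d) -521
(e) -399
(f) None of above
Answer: b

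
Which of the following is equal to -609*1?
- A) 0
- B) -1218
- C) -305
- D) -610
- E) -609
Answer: E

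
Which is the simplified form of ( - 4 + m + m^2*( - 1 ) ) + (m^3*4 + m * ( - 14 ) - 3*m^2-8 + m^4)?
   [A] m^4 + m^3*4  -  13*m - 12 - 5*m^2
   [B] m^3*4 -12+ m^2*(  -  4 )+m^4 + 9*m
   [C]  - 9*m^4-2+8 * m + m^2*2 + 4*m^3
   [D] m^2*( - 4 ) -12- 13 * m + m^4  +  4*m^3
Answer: D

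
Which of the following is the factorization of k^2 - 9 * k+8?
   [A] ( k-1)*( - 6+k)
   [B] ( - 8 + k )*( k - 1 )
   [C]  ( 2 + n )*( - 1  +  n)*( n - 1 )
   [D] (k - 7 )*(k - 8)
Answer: B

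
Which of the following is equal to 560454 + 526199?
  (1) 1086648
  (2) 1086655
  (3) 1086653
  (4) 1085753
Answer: 3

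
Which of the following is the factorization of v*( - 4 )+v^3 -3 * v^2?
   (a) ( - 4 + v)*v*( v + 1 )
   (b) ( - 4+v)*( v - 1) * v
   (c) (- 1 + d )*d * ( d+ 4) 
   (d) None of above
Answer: a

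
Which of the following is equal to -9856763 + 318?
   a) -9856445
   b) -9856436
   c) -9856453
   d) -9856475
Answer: a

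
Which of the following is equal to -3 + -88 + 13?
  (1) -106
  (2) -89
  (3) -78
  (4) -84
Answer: 3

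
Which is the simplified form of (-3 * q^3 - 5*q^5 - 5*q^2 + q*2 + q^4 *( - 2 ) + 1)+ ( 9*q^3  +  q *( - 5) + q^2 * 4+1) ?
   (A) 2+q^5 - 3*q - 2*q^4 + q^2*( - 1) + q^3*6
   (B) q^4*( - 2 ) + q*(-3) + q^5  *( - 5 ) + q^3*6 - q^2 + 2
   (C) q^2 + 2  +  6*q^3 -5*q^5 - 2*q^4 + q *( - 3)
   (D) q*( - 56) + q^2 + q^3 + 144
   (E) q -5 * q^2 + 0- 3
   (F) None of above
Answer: B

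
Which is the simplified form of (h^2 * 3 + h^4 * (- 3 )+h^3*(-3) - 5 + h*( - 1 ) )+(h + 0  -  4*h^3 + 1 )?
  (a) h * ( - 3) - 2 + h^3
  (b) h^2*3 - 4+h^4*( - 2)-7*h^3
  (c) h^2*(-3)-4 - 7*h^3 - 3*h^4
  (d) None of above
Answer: d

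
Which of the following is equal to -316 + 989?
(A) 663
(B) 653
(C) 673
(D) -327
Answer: C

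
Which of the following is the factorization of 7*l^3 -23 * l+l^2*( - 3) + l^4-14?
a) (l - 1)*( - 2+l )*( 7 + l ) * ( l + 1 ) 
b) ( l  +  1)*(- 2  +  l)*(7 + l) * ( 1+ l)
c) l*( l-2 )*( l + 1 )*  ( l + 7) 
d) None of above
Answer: b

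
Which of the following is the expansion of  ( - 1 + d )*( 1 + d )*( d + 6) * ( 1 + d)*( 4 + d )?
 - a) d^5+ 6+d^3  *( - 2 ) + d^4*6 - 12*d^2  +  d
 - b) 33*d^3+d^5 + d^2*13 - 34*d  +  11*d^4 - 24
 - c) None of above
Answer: b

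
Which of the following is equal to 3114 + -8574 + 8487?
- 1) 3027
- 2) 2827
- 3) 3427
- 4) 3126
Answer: 1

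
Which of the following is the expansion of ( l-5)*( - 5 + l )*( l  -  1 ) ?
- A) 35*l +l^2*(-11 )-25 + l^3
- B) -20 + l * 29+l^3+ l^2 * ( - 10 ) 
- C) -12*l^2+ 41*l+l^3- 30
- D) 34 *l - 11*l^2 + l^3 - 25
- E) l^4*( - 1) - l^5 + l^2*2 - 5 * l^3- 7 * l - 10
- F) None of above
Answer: A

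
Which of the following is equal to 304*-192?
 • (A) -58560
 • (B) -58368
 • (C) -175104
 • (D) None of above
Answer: B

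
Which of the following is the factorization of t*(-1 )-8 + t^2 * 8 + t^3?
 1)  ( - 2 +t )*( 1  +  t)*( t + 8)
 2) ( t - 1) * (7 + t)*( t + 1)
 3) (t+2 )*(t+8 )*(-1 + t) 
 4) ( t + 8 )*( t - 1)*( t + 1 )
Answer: 4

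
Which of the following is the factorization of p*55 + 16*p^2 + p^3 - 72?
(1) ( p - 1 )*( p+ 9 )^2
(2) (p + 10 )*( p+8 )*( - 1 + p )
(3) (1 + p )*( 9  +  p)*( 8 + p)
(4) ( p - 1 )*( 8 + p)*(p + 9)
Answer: 4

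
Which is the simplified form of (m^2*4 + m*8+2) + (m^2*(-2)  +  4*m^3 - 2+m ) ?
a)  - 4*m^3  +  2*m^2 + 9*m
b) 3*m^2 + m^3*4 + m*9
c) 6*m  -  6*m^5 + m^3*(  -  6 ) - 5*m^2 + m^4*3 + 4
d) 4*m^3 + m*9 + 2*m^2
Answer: d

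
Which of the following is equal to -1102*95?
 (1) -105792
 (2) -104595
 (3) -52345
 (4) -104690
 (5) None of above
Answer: 4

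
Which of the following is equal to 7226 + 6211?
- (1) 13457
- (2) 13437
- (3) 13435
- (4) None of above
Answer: 2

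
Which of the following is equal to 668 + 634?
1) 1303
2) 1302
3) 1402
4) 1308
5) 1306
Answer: 2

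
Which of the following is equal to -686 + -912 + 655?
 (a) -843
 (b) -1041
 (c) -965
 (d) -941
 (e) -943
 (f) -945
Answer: e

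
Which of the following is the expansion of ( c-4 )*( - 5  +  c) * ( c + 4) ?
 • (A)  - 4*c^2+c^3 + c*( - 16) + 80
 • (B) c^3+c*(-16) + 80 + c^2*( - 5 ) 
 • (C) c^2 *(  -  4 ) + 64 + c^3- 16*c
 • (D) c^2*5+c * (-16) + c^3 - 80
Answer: B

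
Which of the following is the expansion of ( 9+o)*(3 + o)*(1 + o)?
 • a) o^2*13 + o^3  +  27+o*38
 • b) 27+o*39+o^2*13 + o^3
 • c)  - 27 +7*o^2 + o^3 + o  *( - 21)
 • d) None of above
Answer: b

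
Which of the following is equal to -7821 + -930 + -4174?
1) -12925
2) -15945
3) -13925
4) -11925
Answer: 1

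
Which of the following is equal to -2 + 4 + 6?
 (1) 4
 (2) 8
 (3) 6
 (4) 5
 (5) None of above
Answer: 2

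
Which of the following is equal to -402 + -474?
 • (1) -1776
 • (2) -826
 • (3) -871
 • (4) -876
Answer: 4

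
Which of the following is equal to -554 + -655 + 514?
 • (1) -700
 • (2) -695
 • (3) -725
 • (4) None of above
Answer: 2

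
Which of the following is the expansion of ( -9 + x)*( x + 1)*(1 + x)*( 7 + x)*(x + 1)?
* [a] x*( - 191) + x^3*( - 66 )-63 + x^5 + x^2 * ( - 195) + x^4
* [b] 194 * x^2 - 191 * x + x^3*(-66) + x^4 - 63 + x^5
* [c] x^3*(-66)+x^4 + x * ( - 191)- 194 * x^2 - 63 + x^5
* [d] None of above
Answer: c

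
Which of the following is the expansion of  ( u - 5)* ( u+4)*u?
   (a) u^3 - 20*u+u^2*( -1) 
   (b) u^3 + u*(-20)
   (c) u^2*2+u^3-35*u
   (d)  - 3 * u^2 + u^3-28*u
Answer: a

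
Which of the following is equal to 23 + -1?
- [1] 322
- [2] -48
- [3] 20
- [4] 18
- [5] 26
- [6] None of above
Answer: 6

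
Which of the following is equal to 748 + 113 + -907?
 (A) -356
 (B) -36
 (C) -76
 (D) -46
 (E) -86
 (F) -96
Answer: D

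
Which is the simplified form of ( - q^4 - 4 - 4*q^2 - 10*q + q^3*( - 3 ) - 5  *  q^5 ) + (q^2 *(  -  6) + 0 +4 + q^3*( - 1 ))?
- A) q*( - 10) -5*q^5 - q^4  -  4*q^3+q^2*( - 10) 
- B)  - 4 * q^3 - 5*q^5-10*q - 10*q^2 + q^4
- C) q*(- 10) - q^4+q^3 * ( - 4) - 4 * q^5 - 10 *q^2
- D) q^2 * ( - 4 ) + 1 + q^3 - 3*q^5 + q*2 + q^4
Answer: A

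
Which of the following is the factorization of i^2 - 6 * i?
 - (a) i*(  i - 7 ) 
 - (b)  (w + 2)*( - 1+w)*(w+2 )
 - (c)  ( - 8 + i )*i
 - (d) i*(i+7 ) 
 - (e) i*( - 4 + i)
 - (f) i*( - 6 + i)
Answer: f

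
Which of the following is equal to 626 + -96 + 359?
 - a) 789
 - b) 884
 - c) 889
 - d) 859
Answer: c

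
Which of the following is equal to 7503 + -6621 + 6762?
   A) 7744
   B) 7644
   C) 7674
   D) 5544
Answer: B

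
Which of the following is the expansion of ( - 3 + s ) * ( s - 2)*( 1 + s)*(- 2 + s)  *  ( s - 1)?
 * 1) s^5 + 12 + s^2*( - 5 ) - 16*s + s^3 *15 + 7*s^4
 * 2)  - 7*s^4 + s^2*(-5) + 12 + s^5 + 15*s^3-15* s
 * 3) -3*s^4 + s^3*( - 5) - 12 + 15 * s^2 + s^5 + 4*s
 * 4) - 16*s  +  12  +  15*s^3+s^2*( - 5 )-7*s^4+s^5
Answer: 4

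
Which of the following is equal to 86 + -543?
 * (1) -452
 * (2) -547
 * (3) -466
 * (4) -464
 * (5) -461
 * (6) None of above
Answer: 6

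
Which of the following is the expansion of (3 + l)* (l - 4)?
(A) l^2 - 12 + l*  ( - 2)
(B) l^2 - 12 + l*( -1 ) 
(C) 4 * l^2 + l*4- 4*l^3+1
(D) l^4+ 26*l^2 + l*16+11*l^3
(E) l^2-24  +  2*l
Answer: B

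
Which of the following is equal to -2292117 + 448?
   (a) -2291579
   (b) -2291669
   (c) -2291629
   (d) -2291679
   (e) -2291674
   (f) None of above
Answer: b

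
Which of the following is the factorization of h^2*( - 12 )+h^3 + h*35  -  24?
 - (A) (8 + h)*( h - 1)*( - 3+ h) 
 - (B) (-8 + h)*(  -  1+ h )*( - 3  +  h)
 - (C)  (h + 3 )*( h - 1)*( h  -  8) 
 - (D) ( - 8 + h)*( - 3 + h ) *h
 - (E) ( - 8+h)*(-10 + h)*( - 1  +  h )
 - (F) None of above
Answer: B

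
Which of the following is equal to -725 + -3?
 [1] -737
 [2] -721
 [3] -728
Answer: 3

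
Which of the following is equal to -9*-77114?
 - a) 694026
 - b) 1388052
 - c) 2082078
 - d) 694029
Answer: a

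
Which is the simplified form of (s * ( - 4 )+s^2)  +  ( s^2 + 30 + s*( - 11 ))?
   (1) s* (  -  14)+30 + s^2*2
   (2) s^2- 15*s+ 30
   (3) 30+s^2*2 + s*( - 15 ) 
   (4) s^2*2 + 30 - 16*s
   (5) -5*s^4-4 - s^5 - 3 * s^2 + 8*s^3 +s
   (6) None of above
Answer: 3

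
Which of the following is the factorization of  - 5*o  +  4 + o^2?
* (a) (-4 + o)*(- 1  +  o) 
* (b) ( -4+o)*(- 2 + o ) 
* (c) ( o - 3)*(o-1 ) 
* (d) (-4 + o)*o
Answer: a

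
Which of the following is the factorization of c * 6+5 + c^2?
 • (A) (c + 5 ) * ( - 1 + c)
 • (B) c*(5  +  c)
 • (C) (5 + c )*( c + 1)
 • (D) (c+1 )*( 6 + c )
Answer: C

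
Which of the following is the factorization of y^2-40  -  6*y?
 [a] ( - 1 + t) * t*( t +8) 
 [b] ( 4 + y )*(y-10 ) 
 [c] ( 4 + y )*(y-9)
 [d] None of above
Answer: b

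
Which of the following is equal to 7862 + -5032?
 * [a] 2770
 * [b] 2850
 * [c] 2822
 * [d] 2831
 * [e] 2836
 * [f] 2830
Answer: f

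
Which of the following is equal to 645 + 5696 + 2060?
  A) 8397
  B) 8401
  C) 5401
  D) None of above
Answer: B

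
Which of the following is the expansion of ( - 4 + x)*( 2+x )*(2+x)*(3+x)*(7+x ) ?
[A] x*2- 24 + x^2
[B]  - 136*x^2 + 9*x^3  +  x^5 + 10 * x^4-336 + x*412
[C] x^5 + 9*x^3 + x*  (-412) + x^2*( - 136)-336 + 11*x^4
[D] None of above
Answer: D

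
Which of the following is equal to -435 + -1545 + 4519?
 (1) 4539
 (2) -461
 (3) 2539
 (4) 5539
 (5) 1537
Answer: 3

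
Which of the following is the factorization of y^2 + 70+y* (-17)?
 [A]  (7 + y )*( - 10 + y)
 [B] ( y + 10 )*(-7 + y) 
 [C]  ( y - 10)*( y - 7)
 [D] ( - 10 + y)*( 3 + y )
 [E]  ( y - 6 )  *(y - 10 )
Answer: C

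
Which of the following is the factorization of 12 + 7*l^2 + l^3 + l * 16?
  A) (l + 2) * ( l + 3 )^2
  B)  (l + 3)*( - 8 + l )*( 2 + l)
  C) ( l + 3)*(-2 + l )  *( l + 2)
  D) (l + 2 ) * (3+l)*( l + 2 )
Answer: D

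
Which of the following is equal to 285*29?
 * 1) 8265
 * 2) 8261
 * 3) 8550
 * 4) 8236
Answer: 1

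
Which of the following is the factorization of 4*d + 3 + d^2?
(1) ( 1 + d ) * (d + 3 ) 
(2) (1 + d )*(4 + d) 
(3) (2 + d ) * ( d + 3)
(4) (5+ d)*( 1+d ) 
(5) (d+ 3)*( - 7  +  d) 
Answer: 1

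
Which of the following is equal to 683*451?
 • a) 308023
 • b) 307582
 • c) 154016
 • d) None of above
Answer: d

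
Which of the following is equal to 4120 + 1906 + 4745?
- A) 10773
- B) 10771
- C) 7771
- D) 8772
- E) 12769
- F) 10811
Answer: B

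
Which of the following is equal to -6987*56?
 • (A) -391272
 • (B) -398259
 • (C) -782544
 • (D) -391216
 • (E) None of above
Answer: A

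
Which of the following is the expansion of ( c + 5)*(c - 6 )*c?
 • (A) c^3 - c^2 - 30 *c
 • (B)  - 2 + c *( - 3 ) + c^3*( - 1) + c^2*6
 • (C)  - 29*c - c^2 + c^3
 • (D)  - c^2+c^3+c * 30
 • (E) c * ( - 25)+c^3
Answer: A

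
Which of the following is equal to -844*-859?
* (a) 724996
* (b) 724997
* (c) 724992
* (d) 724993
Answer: a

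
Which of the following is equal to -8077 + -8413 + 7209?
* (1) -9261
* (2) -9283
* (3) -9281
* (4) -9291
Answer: 3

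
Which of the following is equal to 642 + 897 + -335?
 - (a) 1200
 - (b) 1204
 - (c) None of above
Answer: b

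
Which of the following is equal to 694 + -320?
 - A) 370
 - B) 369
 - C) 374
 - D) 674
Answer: C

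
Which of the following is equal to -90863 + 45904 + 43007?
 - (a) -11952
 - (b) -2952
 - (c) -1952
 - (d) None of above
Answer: c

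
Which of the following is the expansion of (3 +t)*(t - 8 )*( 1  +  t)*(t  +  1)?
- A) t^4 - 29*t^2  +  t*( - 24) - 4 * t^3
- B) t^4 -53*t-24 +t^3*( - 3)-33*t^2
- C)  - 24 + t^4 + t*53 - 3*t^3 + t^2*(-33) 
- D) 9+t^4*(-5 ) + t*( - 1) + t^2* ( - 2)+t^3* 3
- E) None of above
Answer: B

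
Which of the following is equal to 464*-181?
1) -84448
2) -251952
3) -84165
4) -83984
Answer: 4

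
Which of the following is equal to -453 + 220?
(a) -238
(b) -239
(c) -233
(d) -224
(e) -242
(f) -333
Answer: c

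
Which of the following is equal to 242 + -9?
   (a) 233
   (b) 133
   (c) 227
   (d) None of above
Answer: a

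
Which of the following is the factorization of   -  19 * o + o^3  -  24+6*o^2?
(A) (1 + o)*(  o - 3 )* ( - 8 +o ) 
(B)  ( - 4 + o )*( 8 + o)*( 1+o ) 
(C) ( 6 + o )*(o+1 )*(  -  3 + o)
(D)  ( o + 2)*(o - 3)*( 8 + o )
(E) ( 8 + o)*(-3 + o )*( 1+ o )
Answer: E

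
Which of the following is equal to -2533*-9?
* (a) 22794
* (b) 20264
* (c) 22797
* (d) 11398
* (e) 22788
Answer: c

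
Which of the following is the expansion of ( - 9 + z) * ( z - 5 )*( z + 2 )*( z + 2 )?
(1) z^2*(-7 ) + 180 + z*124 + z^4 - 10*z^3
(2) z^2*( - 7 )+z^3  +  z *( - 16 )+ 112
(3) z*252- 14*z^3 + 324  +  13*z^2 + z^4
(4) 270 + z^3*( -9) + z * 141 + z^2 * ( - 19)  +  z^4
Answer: 1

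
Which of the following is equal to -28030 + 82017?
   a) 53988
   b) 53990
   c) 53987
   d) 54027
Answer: c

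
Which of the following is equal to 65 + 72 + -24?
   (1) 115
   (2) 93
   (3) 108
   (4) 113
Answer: 4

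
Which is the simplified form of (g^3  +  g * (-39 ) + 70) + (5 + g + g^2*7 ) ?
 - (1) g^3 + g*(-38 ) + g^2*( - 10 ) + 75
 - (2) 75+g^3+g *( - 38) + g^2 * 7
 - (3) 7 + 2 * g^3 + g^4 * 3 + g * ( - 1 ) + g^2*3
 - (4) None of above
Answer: 2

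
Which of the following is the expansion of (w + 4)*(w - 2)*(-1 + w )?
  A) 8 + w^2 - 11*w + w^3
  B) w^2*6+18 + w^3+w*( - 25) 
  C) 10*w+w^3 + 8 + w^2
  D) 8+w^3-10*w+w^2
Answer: D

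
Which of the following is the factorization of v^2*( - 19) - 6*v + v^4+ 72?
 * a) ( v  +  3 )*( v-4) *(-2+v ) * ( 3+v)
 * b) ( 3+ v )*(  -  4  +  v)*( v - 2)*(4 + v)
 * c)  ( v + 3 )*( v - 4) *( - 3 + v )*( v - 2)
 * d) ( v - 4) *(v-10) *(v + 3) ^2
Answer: a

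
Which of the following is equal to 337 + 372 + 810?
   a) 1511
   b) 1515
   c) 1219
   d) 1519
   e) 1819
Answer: d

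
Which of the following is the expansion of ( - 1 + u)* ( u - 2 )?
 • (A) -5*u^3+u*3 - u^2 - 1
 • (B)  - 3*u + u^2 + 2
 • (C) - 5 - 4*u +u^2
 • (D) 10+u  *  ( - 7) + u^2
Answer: B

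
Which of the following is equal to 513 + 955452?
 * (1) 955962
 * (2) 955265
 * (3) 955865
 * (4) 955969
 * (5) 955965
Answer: 5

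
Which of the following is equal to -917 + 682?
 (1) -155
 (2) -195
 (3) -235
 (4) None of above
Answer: 3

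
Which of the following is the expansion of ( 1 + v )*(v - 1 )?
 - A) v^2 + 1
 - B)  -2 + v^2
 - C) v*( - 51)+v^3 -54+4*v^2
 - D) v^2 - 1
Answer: D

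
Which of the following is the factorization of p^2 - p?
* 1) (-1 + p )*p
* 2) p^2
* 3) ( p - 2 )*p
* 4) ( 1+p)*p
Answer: 1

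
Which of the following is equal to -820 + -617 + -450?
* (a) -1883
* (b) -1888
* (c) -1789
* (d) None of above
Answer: d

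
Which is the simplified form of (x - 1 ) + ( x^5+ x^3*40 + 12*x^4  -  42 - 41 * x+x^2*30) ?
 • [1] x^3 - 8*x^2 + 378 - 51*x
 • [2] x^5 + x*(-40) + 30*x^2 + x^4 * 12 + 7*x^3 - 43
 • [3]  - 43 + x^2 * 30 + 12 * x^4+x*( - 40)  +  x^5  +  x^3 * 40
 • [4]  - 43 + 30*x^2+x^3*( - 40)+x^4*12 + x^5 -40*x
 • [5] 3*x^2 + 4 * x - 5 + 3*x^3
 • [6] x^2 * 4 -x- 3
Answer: 3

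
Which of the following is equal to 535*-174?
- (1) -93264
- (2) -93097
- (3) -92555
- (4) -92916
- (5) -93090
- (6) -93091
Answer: 5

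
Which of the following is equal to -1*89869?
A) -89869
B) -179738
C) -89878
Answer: A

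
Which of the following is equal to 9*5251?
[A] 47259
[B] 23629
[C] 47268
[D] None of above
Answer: A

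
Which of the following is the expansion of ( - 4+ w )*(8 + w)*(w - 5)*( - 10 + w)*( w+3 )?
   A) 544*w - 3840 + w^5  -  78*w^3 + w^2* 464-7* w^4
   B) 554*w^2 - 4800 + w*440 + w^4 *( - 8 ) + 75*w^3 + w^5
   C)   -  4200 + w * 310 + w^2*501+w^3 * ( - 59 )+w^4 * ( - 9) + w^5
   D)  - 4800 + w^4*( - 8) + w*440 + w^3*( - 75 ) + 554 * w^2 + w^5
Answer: D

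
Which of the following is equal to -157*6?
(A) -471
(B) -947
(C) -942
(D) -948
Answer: C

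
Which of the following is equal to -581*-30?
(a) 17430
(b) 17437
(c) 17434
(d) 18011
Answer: a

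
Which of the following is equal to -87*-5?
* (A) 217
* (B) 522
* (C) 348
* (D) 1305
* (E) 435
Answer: E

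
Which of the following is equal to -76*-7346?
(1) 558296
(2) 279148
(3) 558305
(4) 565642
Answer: 1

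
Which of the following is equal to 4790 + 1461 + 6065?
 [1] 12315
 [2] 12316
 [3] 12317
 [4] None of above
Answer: 2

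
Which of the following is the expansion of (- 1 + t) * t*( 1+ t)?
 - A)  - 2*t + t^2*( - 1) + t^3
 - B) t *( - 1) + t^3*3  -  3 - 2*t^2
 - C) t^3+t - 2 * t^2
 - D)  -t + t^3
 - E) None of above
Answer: D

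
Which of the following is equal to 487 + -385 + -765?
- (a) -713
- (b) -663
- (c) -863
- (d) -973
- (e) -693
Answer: b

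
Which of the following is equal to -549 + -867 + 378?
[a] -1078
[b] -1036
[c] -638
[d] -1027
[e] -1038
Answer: e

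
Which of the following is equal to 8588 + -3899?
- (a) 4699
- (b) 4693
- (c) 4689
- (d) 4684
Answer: c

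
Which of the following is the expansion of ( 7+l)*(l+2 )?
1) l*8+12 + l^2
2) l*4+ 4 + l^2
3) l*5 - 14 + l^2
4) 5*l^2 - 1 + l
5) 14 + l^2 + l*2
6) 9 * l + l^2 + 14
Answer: 6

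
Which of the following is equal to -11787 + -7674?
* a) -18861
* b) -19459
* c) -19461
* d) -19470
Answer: c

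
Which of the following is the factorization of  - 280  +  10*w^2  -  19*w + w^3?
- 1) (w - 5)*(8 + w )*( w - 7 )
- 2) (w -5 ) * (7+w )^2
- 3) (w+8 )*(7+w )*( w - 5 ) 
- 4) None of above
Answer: 3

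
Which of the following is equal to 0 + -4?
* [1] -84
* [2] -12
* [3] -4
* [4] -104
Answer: 3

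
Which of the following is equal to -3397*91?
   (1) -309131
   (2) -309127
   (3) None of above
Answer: 2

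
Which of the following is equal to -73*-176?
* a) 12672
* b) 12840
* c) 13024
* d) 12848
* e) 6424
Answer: d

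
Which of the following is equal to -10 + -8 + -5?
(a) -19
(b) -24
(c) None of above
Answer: c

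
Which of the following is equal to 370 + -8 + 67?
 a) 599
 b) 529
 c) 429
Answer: c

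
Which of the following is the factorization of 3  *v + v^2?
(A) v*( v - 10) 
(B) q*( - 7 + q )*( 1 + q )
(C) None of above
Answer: C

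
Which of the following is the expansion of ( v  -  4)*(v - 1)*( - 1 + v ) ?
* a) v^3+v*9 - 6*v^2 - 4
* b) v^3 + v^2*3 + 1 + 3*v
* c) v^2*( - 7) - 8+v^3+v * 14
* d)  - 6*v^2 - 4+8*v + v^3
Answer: a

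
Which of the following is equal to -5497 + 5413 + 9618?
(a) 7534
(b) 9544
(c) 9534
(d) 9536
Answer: c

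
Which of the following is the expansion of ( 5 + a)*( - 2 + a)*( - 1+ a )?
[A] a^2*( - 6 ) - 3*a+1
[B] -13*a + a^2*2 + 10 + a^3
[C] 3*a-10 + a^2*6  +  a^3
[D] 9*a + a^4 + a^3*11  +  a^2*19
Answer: B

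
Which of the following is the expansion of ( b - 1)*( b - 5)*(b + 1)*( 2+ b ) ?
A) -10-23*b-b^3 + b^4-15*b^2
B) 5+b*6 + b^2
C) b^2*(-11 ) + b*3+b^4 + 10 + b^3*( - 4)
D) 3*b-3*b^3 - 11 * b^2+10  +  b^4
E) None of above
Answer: D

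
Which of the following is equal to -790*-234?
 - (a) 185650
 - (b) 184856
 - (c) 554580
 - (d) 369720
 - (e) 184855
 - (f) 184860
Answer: f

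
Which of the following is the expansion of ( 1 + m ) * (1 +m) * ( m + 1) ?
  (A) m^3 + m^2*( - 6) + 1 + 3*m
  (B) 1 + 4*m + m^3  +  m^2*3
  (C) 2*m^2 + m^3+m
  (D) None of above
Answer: D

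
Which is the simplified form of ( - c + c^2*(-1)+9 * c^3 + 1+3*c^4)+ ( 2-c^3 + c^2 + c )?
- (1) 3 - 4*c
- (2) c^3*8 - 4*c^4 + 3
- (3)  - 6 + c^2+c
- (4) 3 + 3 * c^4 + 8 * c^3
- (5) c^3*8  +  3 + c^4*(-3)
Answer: 4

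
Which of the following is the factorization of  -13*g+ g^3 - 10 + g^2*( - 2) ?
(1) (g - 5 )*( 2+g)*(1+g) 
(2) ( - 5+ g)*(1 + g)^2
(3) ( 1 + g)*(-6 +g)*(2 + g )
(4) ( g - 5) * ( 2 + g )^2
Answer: 1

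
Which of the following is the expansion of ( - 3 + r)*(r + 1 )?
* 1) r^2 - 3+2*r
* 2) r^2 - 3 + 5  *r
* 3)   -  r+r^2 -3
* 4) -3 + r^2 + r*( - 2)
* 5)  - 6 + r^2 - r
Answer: 4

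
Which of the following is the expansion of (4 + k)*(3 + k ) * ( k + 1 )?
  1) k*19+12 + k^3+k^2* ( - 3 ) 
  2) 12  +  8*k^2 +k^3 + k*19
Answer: 2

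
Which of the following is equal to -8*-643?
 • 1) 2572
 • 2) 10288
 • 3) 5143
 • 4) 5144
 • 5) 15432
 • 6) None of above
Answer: 4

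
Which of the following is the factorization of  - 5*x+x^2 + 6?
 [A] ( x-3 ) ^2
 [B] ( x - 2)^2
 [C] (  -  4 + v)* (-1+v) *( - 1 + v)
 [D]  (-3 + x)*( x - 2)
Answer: D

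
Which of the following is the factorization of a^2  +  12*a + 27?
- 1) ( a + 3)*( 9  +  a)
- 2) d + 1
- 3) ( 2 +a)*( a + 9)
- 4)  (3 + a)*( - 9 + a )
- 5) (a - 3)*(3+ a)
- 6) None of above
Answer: 1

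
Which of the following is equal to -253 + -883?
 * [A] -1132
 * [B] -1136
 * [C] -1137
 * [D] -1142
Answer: B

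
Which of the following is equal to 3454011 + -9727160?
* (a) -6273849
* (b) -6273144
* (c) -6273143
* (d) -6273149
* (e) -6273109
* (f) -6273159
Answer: d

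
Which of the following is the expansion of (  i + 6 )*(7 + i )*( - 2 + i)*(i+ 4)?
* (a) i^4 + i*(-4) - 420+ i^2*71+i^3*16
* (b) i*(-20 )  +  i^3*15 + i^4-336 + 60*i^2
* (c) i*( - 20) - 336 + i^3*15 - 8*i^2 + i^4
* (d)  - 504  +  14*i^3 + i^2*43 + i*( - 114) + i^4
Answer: b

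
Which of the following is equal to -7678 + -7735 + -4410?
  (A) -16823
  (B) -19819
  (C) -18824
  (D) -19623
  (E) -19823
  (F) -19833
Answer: E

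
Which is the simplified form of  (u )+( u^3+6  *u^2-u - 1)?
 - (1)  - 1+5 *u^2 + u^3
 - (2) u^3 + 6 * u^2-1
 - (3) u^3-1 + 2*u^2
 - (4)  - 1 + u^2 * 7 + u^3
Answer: 2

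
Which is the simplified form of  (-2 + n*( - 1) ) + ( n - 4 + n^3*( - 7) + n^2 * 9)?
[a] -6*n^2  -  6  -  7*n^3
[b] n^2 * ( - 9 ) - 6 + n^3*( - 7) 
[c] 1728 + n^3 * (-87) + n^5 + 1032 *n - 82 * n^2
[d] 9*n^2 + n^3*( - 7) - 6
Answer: d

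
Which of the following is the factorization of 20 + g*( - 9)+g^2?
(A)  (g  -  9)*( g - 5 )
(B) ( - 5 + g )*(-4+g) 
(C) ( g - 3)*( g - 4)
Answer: B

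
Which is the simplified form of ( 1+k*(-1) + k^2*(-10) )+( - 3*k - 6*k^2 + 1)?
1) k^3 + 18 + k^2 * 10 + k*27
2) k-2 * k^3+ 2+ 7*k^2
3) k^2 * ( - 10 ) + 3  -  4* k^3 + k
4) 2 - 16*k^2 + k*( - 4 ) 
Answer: 4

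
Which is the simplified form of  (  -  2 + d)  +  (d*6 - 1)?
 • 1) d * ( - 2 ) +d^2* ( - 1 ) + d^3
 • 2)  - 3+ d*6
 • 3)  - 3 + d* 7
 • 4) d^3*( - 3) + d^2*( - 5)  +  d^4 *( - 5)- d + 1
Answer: 3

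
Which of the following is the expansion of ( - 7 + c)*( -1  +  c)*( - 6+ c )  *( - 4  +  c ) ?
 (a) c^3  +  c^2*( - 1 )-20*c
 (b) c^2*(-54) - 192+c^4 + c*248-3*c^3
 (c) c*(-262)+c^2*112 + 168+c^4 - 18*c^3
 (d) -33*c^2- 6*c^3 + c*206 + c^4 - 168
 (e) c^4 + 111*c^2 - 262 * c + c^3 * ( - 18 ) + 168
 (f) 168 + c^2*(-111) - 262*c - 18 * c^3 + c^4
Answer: e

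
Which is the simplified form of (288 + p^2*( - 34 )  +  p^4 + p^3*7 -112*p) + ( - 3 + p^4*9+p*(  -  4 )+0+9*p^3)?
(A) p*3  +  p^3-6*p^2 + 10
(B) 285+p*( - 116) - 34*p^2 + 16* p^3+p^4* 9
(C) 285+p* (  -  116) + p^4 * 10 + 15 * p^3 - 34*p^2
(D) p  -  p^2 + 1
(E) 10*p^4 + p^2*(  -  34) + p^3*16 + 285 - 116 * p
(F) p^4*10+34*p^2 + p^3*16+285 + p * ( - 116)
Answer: E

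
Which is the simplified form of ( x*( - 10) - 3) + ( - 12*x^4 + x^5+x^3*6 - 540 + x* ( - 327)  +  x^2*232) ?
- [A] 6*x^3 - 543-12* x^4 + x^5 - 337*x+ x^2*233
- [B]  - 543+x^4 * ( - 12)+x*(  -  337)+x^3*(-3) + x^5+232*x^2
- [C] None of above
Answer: C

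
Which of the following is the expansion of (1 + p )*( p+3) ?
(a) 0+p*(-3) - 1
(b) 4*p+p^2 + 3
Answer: b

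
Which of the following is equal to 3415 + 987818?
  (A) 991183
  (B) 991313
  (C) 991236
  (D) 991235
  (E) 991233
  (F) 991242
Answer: E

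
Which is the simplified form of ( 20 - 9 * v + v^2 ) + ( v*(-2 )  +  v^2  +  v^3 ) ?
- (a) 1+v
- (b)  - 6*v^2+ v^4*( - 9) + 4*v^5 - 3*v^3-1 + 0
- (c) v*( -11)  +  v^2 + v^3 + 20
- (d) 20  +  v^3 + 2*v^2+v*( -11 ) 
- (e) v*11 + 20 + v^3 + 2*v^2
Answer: d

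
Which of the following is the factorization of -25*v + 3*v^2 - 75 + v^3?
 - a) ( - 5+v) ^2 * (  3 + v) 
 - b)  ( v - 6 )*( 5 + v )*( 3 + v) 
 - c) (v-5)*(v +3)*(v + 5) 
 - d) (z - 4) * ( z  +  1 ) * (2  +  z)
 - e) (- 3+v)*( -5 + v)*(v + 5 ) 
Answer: c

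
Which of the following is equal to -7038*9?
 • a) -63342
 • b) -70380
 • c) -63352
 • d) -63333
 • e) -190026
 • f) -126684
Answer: a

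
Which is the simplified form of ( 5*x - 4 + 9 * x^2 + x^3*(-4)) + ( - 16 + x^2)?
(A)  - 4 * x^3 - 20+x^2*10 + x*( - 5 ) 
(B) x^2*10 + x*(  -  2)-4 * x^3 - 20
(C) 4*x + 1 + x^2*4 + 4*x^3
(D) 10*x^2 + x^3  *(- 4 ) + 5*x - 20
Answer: D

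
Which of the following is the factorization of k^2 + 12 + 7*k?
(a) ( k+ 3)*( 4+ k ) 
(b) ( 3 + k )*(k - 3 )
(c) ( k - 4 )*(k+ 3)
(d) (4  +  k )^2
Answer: a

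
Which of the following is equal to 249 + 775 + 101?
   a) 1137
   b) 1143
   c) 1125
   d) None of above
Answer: c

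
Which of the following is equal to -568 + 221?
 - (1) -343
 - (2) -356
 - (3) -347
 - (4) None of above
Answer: 3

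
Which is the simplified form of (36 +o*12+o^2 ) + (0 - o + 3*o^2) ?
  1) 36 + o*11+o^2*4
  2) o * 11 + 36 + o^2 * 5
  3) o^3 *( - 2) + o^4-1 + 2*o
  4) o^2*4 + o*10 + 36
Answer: 1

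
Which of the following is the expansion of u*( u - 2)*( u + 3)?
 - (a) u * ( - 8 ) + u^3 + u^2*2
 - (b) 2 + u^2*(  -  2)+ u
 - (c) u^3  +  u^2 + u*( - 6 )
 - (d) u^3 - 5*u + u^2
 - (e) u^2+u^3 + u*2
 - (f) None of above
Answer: c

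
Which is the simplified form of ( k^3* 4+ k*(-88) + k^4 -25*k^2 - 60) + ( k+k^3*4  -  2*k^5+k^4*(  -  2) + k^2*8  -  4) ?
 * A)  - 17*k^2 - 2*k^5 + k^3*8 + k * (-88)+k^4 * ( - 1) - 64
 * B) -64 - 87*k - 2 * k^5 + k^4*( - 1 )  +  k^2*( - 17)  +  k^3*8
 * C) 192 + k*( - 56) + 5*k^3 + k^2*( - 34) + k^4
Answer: B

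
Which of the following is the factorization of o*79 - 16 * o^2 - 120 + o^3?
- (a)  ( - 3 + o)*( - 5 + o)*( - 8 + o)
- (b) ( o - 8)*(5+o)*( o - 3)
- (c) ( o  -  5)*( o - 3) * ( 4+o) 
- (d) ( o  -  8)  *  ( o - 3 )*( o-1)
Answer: a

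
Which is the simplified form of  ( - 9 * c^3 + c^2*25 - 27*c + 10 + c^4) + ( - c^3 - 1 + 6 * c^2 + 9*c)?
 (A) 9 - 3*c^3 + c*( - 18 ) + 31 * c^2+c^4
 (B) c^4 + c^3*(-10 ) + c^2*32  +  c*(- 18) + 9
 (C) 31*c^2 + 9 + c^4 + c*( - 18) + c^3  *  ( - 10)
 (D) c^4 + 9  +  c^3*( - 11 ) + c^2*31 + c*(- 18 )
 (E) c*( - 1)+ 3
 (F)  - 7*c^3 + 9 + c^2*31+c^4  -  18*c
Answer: C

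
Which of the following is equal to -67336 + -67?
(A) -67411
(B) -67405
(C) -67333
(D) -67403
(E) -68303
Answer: D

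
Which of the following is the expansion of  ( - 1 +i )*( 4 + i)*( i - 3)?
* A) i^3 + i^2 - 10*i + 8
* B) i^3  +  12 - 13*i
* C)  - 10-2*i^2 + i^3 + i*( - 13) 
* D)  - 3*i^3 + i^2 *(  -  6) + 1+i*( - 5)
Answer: B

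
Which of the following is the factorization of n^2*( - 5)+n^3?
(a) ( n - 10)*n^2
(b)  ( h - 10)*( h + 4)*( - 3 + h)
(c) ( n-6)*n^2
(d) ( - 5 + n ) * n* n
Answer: d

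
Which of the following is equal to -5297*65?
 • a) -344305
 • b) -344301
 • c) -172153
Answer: a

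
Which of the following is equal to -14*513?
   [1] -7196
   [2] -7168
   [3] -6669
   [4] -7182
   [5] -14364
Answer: 4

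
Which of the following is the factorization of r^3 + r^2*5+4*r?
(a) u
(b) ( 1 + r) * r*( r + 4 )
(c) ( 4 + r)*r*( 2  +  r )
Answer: b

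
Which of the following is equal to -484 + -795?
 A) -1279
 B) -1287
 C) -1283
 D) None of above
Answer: A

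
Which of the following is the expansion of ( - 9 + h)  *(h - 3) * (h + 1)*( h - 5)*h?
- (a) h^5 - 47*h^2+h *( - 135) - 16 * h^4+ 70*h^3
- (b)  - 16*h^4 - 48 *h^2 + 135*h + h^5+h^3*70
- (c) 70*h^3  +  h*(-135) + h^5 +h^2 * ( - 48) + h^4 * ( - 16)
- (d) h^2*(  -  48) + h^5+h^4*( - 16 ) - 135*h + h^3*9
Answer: c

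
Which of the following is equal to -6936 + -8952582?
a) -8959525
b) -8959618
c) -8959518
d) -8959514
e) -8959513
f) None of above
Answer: c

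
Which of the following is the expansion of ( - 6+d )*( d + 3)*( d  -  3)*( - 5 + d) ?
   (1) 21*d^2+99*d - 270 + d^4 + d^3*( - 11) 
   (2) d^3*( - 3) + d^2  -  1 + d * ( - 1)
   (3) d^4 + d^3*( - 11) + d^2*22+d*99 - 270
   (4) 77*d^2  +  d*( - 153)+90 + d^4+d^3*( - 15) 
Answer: 1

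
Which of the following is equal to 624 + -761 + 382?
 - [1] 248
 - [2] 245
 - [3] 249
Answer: 2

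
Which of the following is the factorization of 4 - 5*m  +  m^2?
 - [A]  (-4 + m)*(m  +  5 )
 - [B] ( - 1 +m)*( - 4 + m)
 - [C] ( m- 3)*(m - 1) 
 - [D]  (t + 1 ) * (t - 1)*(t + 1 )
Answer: B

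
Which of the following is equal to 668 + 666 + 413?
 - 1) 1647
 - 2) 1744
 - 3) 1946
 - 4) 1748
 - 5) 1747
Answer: 5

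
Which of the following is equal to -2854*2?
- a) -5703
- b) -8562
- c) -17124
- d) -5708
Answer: d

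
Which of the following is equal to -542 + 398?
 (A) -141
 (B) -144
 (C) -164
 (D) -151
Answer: B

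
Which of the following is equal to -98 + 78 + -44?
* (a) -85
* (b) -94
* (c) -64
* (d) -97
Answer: c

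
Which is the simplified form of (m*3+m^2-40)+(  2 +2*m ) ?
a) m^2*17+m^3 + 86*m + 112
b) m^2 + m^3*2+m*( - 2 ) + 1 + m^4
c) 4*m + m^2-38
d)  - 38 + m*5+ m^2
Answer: d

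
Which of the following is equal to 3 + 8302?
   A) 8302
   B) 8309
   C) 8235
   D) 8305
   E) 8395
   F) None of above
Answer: D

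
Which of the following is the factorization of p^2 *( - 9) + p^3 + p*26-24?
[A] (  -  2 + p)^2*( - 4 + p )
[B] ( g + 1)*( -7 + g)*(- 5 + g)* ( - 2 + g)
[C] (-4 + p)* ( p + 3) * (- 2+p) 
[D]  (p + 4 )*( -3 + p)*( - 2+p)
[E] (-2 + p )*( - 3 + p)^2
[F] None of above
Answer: F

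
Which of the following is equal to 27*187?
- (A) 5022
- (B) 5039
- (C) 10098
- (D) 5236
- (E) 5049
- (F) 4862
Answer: E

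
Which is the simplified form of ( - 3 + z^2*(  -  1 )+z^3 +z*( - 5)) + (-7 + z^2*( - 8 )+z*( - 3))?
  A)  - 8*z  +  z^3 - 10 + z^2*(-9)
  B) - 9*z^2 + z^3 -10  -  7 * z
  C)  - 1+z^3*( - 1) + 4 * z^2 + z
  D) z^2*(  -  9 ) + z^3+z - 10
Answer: A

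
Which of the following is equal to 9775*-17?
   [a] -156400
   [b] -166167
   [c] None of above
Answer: c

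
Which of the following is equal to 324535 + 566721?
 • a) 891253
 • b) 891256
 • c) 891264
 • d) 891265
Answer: b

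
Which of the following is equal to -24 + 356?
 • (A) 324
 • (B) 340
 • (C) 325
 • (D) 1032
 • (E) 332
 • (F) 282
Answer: E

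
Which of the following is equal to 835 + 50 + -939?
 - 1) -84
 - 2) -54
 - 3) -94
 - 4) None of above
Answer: 2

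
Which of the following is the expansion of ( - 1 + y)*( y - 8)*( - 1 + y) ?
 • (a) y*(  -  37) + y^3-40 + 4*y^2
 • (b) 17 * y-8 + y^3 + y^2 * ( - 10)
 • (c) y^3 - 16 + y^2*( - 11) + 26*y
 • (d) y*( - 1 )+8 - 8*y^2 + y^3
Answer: b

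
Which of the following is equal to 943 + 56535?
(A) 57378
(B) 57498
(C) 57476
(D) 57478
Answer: D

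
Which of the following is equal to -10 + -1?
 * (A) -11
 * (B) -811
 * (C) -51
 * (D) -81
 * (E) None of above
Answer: A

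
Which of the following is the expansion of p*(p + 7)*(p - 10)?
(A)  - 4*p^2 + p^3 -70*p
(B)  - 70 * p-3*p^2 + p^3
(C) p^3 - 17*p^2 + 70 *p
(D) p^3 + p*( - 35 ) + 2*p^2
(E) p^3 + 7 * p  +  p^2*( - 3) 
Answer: B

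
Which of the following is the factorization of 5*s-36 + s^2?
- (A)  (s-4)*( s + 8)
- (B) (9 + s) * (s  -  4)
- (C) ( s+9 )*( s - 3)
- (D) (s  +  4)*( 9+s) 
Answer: B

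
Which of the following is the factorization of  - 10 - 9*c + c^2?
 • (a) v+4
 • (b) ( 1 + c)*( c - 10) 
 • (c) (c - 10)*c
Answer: b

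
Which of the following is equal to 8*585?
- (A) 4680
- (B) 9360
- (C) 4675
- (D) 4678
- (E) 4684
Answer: A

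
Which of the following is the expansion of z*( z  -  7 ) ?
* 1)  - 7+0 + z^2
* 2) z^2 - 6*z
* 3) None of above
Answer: 3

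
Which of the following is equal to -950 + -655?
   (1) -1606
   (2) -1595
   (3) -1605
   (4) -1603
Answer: 3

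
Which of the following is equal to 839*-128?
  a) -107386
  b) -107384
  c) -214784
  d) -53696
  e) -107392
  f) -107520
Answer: e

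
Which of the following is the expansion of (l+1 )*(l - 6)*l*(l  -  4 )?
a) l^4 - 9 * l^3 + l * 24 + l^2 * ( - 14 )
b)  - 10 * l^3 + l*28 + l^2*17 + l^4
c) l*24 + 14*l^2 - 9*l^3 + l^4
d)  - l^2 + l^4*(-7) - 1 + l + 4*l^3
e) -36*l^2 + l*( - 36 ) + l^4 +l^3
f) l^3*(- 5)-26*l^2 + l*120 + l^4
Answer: c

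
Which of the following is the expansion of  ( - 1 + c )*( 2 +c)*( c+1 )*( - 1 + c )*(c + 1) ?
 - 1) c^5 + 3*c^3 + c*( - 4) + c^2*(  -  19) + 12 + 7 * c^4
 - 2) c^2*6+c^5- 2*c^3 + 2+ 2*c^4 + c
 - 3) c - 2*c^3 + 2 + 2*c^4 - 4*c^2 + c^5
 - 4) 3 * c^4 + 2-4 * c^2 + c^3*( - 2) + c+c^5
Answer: 3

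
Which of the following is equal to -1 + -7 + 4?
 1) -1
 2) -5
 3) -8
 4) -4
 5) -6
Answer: 4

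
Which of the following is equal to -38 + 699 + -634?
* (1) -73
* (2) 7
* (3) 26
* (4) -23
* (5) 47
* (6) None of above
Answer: 6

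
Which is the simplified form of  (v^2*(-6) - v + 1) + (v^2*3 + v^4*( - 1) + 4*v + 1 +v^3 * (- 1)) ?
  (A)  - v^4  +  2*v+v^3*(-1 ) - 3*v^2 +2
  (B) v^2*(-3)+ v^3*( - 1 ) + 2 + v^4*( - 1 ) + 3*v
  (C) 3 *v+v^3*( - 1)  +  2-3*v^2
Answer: B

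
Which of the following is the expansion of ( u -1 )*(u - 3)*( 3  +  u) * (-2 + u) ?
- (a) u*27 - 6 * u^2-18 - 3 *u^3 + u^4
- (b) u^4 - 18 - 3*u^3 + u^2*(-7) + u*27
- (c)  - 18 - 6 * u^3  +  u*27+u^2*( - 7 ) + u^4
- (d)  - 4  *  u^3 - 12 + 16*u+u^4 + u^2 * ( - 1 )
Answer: b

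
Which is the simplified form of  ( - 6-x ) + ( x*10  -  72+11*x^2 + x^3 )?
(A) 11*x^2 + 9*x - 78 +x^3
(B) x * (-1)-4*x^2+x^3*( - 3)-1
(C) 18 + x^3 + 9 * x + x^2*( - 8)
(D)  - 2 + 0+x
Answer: A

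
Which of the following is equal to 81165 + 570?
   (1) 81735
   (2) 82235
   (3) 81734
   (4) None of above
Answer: 1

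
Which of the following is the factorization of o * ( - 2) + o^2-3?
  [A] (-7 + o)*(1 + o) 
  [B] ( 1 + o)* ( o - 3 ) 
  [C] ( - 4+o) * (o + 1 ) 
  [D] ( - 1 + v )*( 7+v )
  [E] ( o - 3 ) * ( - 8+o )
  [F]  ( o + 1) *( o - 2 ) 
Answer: B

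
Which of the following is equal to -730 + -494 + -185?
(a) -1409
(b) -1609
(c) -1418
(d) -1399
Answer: a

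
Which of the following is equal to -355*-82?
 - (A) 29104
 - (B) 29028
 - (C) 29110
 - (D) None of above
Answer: C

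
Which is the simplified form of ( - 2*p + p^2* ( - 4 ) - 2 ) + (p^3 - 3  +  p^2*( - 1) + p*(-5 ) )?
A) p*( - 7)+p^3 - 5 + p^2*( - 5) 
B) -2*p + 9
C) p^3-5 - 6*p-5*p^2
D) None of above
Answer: A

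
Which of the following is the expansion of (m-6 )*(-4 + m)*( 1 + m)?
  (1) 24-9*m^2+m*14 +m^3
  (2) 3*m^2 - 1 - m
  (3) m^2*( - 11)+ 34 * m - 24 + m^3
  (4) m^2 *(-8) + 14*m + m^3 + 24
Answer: 1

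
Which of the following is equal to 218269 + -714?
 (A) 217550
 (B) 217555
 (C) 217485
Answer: B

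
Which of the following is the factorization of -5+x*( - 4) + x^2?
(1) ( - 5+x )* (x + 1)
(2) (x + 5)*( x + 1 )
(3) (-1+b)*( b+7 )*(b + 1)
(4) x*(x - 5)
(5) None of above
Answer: 1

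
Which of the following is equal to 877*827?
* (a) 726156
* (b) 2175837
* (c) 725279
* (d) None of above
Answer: c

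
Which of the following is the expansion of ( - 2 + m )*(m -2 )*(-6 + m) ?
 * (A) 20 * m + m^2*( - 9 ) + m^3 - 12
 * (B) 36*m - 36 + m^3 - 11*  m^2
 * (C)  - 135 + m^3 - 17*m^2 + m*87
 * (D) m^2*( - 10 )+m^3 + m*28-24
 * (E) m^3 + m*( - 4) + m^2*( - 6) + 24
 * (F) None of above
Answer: D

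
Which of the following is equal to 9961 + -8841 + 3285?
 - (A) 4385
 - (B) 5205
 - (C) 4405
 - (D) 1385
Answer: C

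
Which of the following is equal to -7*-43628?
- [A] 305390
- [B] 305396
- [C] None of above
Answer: B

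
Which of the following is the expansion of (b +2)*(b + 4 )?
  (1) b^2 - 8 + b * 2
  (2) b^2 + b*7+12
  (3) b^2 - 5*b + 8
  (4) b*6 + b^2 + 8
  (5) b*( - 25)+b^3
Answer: 4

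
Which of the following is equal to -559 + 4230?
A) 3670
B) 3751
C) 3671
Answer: C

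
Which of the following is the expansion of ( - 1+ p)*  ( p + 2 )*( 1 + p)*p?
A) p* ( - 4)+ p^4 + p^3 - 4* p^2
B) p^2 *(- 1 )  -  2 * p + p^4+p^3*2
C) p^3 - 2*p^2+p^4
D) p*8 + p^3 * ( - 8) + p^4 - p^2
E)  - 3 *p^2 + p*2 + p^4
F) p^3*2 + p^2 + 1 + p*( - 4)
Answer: B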